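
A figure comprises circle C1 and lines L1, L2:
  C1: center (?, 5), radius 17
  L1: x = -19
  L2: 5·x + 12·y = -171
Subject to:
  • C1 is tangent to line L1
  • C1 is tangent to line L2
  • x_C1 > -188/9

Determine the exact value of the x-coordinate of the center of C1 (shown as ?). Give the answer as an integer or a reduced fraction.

-2

1. [C1‖L1]  x_C1² + 38x_C1 + 72 = 0  ⇒  x_C1 = -36 or -2
2. [C1‖L2]  x_C1² + (462/5)x_C1 + 904/5 = 0  ⇒  x_C1 = -452/5 or -2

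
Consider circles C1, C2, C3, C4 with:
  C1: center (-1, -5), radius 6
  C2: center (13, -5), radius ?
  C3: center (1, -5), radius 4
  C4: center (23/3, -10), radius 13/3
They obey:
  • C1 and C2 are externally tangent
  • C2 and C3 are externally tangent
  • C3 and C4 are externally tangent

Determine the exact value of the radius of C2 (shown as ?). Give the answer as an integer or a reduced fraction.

8

1. [ext C1·C2]  r_C2² + 12r_C2 − 160 = 0  ⇒  r_C2 = 8 (r>0 drops 1)
2. [ext C2·C3]  r_C2² + 8r_C2 − 128 = 0  ⇒  r_C2 = 8 (r>0 drops 1)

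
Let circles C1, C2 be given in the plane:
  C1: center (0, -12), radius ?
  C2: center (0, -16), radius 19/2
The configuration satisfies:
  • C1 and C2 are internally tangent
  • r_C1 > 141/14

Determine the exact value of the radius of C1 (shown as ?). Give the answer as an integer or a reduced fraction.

27/2

1. [int C1,C2]  r_C1² − 19r_C1 + 297/4 = 0  ⇒  r_C1 = 11/2 or 27/2
2. given r_C1 > 141/14: keep 27/2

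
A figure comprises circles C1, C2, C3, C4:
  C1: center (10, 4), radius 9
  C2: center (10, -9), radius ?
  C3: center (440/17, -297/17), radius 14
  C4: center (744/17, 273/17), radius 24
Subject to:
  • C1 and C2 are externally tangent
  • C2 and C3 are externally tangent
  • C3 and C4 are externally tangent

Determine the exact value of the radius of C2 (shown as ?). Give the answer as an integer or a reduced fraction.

4

1. [ext C1·C2]  r_C2² + 18r_C2 − 88 = 0  ⇒  r_C2 = 4 (r>0 drops 1)
2. [ext C2·C3]  r_C2² + 28r_C2 − 128 = 0  ⇒  r_C2 = 4 (r>0 drops 1)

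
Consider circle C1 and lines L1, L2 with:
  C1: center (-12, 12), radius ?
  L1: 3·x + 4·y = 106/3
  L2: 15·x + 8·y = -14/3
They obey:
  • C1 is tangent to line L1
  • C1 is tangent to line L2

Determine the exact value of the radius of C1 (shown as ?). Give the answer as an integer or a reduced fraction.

1. [C1‖L1]  r_C1² − 196/9 = 0  ⇒  r_C1 = 14/3 (r>0 drops 1)
2. [C1‖L2]  r_C1² − 196/9 = 0  ⇒  r_C1 = 14/3 (r>0 drops 1)

14/3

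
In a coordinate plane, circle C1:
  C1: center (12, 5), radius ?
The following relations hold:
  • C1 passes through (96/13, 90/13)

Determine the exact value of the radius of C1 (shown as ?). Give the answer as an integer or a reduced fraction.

5

1. [C1∋P]  r_C1² − 25 = 0  ⇒  r_C1 = 5 (r>0 drops 1)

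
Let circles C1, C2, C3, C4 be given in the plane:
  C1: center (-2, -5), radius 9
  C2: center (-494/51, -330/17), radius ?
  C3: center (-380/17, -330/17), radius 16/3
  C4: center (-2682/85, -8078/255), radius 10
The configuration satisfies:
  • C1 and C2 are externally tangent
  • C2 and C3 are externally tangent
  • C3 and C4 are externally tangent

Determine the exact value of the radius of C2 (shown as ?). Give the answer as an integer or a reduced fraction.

22/3

1. [ext C1·C2]  r_C2² + 18r_C2 − 1672/9 = 0  ⇒  r_C2 = 22/3 (r>0 drops 1)
2. [ext C2·C3]  r_C2² + (32/3)r_C2 − 132 = 0  ⇒  r_C2 = 22/3 (r>0 drops 1)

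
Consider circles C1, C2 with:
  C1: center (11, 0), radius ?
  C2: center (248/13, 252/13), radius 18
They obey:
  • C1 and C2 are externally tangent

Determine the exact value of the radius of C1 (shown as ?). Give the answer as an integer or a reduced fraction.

1. [ext C1·C2]  r_C1² + 36r_C1 − 117 = 0  ⇒  r_C1 = 3 (r>0 drops 1)

3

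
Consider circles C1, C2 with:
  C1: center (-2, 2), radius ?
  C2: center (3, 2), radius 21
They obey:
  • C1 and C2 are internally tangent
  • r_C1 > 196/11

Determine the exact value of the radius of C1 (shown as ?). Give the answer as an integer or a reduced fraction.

26

1. [int C1,C2]  r_C1² − 42r_C1 + 416 = 0  ⇒  r_C1 = 16 or 26
2. given r_C1 > 196/11: keep 26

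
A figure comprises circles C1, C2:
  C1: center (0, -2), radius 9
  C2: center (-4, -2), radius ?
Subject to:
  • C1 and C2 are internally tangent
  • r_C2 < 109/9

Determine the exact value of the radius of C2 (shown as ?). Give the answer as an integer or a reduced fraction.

1. [int C1,C2]  r_C2² − 18r_C2 + 65 = 0  ⇒  r_C2 = 5 or 13
2. given r_C2 < 109/9: keep 5

5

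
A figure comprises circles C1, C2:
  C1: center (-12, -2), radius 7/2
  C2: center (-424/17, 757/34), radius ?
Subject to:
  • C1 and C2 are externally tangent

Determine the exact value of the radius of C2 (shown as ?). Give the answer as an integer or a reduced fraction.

24

1. [ext C1·C2]  r_C2² + 7r_C2 − 744 = 0  ⇒  r_C2 = 24 (r>0 drops 1)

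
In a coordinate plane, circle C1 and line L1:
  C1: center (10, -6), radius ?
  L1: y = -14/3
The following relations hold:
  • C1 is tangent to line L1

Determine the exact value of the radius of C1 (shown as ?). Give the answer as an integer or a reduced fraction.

4/3

1. [C1‖L1]  r_C1² − 16/9 = 0  ⇒  r_C1 = 4/3 (r>0 drops 1)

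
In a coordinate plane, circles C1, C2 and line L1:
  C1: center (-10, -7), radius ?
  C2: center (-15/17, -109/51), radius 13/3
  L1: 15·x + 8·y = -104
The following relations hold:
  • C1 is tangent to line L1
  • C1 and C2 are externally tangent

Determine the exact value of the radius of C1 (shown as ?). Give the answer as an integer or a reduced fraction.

1. [C1‖L1]  r_C1² − 36 = 0  ⇒  r_C1 = 6 (r>0 drops 1)
2. [ext C1·C2]  r_C1² + (26/3)r_C1 − 88 = 0  ⇒  r_C1 = 6 (r>0 drops 1)

6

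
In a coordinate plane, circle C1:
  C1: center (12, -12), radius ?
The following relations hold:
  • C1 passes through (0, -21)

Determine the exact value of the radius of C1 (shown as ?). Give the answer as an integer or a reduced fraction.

1. [C1∋P]  r_C1² − 225 = 0  ⇒  r_C1 = 15 (r>0 drops 1)

15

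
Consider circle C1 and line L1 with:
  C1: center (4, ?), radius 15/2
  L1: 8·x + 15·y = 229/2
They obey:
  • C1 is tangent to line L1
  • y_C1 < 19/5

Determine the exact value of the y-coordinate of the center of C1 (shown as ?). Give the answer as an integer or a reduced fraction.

-3

1. [C1‖L1]  y_C1² − 11y_C1 − 42 = 0  ⇒  y_C1 = -3 or 14
2. given y_C1 < 19/5: keep -3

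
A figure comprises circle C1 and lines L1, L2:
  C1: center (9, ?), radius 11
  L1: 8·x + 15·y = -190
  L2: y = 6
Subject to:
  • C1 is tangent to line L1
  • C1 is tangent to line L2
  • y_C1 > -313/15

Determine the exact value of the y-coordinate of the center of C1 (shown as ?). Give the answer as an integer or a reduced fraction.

-5

1. [C1‖L1]  y_C1² + (524/15)y_C1 + 449/3 = 0  ⇒  y_C1 = -449/15 or -5
2. [C1‖L2]  y_C1² − 12y_C1 − 85 = 0  ⇒  y_C1 = -5 or 17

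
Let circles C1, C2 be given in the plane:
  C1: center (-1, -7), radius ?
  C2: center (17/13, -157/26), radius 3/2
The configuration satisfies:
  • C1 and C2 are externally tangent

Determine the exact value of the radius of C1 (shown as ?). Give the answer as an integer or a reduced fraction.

1

1. [ext C1·C2]  r_C1² + 3r_C1 − 4 = 0  ⇒  r_C1 = 1 (r>0 drops 1)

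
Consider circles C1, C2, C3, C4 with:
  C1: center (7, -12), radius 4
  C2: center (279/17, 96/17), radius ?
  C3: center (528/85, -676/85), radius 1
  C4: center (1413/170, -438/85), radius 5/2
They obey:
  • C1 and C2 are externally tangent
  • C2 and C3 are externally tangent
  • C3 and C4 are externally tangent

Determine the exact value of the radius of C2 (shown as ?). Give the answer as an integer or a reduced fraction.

1. [ext C1·C2]  r_C2² + 8r_C2 − 384 = 0  ⇒  r_C2 = 16 (r>0 drops 1)
2. [ext C2·C3]  r_C2² + 2r_C2 − 288 = 0  ⇒  r_C2 = 16 (r>0 drops 1)

16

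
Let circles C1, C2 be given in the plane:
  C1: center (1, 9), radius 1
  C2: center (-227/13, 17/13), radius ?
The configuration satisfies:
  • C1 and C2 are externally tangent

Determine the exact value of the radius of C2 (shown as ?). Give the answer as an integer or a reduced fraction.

1. [ext C1·C2]  r_C2² + 2r_C2 − 399 = 0  ⇒  r_C2 = 19 (r>0 drops 1)

19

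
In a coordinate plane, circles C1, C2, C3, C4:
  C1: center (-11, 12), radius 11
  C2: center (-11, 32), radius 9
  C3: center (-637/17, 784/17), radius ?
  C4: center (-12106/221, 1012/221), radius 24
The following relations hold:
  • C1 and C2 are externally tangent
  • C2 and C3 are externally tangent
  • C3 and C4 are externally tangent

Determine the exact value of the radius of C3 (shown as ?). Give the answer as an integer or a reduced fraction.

21

1. [ext C2·C3]  r_C3² + 18r_C3 − 819 = 0  ⇒  r_C3 = 21 (r>0 drops 1)
2. [ext C3·C4]  r_C3² + 48r_C3 − 1449 = 0  ⇒  r_C3 = 21 (r>0 drops 1)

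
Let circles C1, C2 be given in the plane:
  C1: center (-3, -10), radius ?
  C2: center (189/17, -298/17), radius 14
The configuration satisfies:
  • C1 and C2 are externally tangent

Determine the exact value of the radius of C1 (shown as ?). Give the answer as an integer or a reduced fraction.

2

1. [ext C1·C2]  r_C1² + 28r_C1 − 60 = 0  ⇒  r_C1 = 2 (r>0 drops 1)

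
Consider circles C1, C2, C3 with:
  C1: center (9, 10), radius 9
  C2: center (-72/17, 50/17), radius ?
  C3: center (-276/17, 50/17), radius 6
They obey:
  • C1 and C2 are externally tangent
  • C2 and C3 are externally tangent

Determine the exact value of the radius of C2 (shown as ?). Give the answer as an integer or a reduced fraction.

1. [ext C1·C2]  r_C2² + 18r_C2 − 144 = 0  ⇒  r_C2 = 6 (r>0 drops 1)
2. [ext C2·C3]  r_C2² + 12r_C2 − 108 = 0  ⇒  r_C2 = 6 (r>0 drops 1)

6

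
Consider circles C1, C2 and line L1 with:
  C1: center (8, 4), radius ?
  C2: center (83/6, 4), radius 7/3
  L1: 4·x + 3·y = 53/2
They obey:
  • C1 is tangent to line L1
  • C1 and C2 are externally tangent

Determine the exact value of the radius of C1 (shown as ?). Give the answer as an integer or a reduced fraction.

7/2

1. [C1‖L1]  r_C1² − 49/4 = 0  ⇒  r_C1 = 7/2 (r>0 drops 1)
2. [ext C1·C2]  r_C1² + (14/3)r_C1 − 343/12 = 0  ⇒  r_C1 = 7/2 (r>0 drops 1)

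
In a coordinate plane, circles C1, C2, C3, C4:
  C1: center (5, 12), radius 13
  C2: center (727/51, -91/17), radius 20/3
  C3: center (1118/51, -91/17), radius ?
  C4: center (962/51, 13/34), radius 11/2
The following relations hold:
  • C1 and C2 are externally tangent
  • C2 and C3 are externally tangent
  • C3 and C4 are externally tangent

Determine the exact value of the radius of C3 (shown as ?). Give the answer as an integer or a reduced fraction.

1. [ext C2·C3]  r_C3² + (40/3)r_C3 − 43/3 = 0  ⇒  r_C3 = 1 (r>0 drops 1)
2. [ext C3·C4]  r_C3² + 11r_C3 − 12 = 0  ⇒  r_C3 = 1 (r>0 drops 1)

1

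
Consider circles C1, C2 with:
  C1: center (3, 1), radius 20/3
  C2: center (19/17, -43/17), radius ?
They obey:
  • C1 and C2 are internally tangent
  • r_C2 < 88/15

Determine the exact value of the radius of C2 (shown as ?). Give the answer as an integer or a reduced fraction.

8/3

1. [int C1,C2]  r_C2² − (40/3)r_C2 + 256/9 = 0  ⇒  r_C2 = 8/3 or 32/3
2. given r_C2 < 88/15: keep 8/3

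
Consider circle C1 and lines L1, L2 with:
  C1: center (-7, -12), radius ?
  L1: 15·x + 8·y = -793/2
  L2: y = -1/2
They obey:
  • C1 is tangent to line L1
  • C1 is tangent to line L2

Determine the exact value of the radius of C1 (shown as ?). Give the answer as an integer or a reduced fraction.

23/2

1. [C1‖L1]  r_C1² − 529/4 = 0  ⇒  r_C1 = 23/2 (r>0 drops 1)
2. [C1‖L2]  r_C1² − 529/4 = 0  ⇒  r_C1 = 23/2 (r>0 drops 1)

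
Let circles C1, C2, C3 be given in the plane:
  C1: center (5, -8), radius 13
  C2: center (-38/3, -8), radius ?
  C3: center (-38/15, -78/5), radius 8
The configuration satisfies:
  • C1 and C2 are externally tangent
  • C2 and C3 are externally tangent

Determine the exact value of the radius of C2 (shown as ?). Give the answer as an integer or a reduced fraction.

14/3

1. [ext C1·C2]  r_C2² + 26r_C2 − 1288/9 = 0  ⇒  r_C2 = 14/3 (r>0 drops 1)
2. [ext C2·C3]  r_C2² + 16r_C2 − 868/9 = 0  ⇒  r_C2 = 14/3 (r>0 drops 1)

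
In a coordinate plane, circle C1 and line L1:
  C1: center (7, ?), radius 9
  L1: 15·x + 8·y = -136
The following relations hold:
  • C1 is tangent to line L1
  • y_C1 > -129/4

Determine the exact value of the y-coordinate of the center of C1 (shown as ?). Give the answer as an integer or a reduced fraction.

-11

1. [C1‖L1]  y_C1² + (241/4)y_C1 + 2167/4 = 0  ⇒  y_C1 = -197/4 or -11
2. given y_C1 > -129/4: keep -11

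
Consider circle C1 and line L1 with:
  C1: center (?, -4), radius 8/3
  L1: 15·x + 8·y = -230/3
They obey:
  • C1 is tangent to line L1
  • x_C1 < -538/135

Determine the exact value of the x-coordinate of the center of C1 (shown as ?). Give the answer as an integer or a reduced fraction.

1. [C1‖L1]  x_C1² + (268/45)x_C1 − 4/15 = 0  ⇒  x_C1 = -6 or 2/45
2. given x_C1 < -538/135: keep -6

-6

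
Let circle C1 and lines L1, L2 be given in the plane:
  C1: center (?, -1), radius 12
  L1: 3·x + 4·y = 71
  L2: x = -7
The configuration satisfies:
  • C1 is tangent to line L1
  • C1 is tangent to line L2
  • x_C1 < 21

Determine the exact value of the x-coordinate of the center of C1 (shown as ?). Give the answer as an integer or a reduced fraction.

5

1. [C1‖L1]  x_C1² − 50x_C1 + 225 = 0  ⇒  x_C1 = 5 or 45
2. [C1‖L2]  x_C1² + 14x_C1 − 95 = 0  ⇒  x_C1 = -19 or 5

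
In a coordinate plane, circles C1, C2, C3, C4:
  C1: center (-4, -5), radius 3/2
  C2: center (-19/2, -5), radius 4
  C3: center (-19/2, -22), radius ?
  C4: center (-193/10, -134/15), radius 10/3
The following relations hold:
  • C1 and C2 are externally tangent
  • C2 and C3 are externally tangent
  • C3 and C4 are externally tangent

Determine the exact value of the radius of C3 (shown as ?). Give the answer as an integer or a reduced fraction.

1. [ext C2·C3]  r_C3² + 8r_C3 − 273 = 0  ⇒  r_C3 = 13 (r>0 drops 1)
2. [ext C3·C4]  r_C3² + (20/3)r_C3 − 767/3 = 0  ⇒  r_C3 = 13 (r>0 drops 1)

13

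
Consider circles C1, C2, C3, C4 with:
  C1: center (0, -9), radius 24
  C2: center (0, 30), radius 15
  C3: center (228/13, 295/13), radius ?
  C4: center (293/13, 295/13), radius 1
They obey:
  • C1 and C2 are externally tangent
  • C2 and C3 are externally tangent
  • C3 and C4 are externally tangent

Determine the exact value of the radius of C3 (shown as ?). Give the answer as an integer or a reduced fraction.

4

1. [ext C2·C3]  r_C3² + 30r_C3 − 136 = 0  ⇒  r_C3 = 4 (r>0 drops 1)
2. [ext C3·C4]  r_C3² + 2r_C3 − 24 = 0  ⇒  r_C3 = 4 (r>0 drops 1)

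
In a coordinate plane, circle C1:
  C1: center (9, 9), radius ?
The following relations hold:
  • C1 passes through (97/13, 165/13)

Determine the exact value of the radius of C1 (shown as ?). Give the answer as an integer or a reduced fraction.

1. [C1∋P]  r_C1² − 16 = 0  ⇒  r_C1 = 4 (r>0 drops 1)

4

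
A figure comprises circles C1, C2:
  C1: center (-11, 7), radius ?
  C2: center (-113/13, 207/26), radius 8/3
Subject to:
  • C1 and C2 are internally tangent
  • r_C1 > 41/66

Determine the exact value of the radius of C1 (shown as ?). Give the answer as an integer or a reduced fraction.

1. [int C1,C2]  r_C1² − (16/3)r_C1 + 31/36 = 0  ⇒  r_C1 = 1/6 or 31/6
2. given r_C1 > 41/66: keep 31/6

31/6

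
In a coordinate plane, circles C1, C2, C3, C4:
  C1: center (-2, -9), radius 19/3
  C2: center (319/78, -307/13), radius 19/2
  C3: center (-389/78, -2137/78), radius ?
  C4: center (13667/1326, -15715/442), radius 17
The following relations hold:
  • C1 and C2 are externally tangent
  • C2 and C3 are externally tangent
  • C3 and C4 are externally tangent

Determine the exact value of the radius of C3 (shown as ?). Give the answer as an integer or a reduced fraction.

1. [ext C2·C3]  r_C3² + 19r_C3 − 58/9 = 0  ⇒  r_C3 = 1/3 (r>0 drops 1)
2. [ext C3·C4]  r_C3² + 34r_C3 − 103/9 = 0  ⇒  r_C3 = 1/3 (r>0 drops 1)

1/3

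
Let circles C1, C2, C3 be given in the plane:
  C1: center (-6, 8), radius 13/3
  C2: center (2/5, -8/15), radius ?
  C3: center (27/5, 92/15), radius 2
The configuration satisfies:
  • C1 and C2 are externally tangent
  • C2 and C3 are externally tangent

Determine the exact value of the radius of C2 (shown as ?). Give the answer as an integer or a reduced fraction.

19/3

1. [ext C1·C2]  r_C2² + (26/3)r_C2 − 95 = 0  ⇒  r_C2 = 19/3 (r>0 drops 1)
2. [ext C2·C3]  r_C2² + 4r_C2 − 589/9 = 0  ⇒  r_C2 = 19/3 (r>0 drops 1)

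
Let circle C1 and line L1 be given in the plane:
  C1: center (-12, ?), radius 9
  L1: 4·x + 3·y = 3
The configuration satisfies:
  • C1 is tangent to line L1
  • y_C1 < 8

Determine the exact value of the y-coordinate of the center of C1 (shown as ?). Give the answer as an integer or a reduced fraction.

1. [C1‖L1]  y_C1² − 34y_C1 + 64 = 0  ⇒  y_C1 = 2 or 32
2. given y_C1 < 8: keep 2

2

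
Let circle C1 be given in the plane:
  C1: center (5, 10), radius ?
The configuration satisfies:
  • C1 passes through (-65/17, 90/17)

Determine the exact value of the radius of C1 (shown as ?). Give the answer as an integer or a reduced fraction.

1. [C1∋P]  r_C1² − 100 = 0  ⇒  r_C1 = 10 (r>0 drops 1)

10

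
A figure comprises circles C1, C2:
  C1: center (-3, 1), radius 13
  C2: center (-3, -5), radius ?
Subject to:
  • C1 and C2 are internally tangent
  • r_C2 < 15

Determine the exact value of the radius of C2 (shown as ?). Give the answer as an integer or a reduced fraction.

1. [int C1,C2]  r_C2² − 26r_C2 + 133 = 0  ⇒  r_C2 = 7 or 19
2. given r_C2 < 15: keep 7

7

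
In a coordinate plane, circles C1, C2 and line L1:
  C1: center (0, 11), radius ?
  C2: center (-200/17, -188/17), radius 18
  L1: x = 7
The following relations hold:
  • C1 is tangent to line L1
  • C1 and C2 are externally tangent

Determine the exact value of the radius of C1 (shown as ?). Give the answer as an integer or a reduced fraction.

7

1. [C1‖L1]  r_C1² − 49 = 0  ⇒  r_C1 = 7 (r>0 drops 1)
2. [ext C1·C2]  r_C1² + 36r_C1 − 301 = 0  ⇒  r_C1 = 7 (r>0 drops 1)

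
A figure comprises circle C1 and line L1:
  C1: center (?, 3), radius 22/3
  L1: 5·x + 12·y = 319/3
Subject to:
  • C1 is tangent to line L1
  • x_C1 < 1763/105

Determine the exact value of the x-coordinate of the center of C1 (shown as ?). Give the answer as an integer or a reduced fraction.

1. [C1‖L1]  x_C1² − (422/15)x_C1 − 497/3 = 0  ⇒  x_C1 = -5 or 497/15
2. given x_C1 < 1763/105: keep -5

-5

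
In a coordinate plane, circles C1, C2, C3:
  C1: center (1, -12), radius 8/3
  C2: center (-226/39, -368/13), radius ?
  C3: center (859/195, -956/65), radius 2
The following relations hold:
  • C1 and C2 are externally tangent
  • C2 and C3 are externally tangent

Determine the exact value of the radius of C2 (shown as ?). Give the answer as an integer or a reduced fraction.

15

1. [ext C1·C2]  r_C2² + (16/3)r_C2 − 305 = 0  ⇒  r_C2 = 15 (r>0 drops 1)
2. [ext C2·C3]  r_C2² + 4r_C2 − 285 = 0  ⇒  r_C2 = 15 (r>0 drops 1)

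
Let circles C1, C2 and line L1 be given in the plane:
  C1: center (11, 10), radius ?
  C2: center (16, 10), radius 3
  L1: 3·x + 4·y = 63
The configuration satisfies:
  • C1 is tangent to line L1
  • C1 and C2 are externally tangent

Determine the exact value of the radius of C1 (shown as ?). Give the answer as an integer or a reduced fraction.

1. [C1‖L1]  r_C1² − 4 = 0  ⇒  r_C1 = 2 (r>0 drops 1)
2. [ext C1·C2]  r_C1² + 6r_C1 − 16 = 0  ⇒  r_C1 = 2 (r>0 drops 1)

2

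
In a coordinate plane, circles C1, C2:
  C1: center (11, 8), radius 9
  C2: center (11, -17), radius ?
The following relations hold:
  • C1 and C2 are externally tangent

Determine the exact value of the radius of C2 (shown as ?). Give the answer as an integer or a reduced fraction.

16

1. [ext C1·C2]  r_C2² + 18r_C2 − 544 = 0  ⇒  r_C2 = 16 (r>0 drops 1)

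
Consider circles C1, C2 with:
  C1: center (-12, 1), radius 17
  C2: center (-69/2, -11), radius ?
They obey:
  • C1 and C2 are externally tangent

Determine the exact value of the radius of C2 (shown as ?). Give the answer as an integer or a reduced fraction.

17/2

1. [ext C1·C2]  r_C2² + 34r_C2 − 1445/4 = 0  ⇒  r_C2 = 17/2 (r>0 drops 1)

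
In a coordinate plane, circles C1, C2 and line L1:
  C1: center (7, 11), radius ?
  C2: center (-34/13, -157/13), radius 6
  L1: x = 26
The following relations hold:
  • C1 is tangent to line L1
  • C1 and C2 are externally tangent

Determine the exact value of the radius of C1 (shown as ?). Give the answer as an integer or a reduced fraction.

19

1. [C1‖L1]  r_C1² − 361 = 0  ⇒  r_C1 = 19 (r>0 drops 1)
2. [ext C1·C2]  r_C1² + 12r_C1 − 589 = 0  ⇒  r_C1 = 19 (r>0 drops 1)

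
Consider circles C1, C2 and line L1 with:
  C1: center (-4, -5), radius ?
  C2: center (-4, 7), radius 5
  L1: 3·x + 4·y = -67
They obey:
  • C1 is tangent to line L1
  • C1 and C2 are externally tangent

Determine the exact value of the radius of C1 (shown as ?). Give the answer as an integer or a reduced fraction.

7

1. [C1‖L1]  r_C1² − 49 = 0  ⇒  r_C1 = 7 (r>0 drops 1)
2. [ext C1·C2]  r_C1² + 10r_C1 − 119 = 0  ⇒  r_C1 = 7 (r>0 drops 1)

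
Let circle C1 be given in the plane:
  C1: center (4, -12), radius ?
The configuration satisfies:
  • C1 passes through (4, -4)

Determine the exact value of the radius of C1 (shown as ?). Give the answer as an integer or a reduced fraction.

1. [C1∋P]  r_C1² − 64 = 0  ⇒  r_C1 = 8 (r>0 drops 1)

8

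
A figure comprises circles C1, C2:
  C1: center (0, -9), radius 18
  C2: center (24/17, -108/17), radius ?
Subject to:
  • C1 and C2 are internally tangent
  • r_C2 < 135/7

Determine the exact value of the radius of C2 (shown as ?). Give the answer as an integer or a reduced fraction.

15

1. [int C1,C2]  r_C2² − 36r_C2 + 315 = 0  ⇒  r_C2 = 15 or 21
2. given r_C2 < 135/7: keep 15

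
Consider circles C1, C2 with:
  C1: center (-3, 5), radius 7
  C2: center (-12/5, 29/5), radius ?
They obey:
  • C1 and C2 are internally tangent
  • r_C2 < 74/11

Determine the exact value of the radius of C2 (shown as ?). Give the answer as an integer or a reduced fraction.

1. [int C1,C2]  r_C2² − 14r_C2 + 48 = 0  ⇒  r_C2 = 6 or 8
2. given r_C2 < 74/11: keep 6

6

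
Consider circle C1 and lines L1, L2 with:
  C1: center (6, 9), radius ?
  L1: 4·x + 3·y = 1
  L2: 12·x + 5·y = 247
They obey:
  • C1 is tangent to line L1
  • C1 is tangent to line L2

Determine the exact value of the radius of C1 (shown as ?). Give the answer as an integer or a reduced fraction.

1. [C1‖L1]  r_C1² − 100 = 0  ⇒  r_C1 = 10 (r>0 drops 1)
2. [C1‖L2]  r_C1² − 100 = 0  ⇒  r_C1 = 10 (r>0 drops 1)

10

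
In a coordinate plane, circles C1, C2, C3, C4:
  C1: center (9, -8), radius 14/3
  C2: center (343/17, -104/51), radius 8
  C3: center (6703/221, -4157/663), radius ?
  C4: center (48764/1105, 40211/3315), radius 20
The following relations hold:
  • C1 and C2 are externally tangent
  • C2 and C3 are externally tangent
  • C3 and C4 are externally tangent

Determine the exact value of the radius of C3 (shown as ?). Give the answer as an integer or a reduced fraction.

3

1. [ext C2·C3]  r_C3² + 16r_C3 − 57 = 0  ⇒  r_C3 = 3 (r>0 drops 1)
2. [ext C3·C4]  r_C3² + 40r_C3 − 129 = 0  ⇒  r_C3 = 3 (r>0 drops 1)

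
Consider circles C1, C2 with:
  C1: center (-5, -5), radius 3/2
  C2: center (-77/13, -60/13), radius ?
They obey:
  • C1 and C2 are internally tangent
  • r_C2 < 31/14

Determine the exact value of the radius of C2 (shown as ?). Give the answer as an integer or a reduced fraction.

1/2

1. [int C1,C2]  r_C2² − 3r_C2 + 5/4 = 0  ⇒  r_C2 = 1/2 or 5/2
2. given r_C2 < 31/14: keep 1/2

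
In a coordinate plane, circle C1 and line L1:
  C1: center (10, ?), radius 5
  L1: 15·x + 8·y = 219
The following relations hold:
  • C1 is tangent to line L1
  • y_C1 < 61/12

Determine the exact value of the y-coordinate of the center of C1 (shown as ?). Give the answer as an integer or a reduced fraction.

1. [C1‖L1]  y_C1² − (69/4)y_C1 − 77/2 = 0  ⇒  y_C1 = -2 or 77/4
2. given y_C1 < 61/12: keep -2

-2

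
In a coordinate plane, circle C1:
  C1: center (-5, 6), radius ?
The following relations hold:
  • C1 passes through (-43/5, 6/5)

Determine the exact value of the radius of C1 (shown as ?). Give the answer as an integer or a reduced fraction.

6

1. [C1∋P]  r_C1² − 36 = 0  ⇒  r_C1 = 6 (r>0 drops 1)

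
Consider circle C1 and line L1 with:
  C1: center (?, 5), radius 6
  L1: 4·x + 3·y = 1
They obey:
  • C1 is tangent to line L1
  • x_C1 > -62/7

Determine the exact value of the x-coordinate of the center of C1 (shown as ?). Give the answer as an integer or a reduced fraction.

4

1. [C1‖L1]  x_C1² + 7x_C1 − 44 = 0  ⇒  x_C1 = -11 or 4
2. given x_C1 > -62/7: keep 4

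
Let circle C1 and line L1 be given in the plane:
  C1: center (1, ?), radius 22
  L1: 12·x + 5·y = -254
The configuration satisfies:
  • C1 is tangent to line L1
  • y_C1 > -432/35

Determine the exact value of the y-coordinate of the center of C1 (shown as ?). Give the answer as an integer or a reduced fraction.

1. [C1‖L1]  y_C1² + (532/5)y_C1 − 2208/5 = 0  ⇒  y_C1 = -552/5 or 4
2. given y_C1 > -432/35: keep 4

4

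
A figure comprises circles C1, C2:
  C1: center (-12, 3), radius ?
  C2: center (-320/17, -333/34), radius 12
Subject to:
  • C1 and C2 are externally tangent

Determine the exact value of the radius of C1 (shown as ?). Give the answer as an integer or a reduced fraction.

5/2

1. [ext C1·C2]  r_C1² + 24r_C1 − 265/4 = 0  ⇒  r_C1 = 5/2 (r>0 drops 1)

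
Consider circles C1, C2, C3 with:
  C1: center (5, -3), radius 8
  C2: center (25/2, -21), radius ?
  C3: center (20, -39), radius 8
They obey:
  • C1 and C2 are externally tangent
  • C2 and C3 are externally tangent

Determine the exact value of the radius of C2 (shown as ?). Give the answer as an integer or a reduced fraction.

1. [ext C1·C2]  r_C2² + 16r_C2 − 1265/4 = 0  ⇒  r_C2 = 23/2 (r>0 drops 1)
2. [ext C2·C3]  r_C2² + 16r_C2 − 1265/4 = 0  ⇒  r_C2 = 23/2 (r>0 drops 1)

23/2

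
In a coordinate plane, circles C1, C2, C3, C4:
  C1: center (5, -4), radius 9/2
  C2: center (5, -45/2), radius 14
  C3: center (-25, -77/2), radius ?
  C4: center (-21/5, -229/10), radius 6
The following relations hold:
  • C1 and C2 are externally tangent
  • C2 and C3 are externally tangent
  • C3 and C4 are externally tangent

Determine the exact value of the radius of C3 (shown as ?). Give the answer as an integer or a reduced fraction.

1. [ext C2·C3]  r_C3² + 28r_C3 − 960 = 0  ⇒  r_C3 = 20 (r>0 drops 1)
2. [ext C3·C4]  r_C3² + 12r_C3 − 640 = 0  ⇒  r_C3 = 20 (r>0 drops 1)

20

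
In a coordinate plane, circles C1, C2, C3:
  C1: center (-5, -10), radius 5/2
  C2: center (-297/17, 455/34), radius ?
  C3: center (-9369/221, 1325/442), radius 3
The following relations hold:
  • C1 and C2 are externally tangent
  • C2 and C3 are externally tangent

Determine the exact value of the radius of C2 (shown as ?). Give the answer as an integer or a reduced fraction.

1. [ext C1·C2]  r_C2² + 5r_C2 − 696 = 0  ⇒  r_C2 = 24 (r>0 drops 1)
2. [ext C2·C3]  r_C2² + 6r_C2 − 720 = 0  ⇒  r_C2 = 24 (r>0 drops 1)

24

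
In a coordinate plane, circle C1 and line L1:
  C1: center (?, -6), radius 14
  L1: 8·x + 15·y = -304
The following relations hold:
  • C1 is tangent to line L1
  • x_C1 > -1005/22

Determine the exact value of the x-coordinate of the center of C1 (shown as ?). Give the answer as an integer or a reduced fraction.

1. [C1‖L1]  x_C1² + (107/2)x_C1 − 339/2 = 0  ⇒  x_C1 = -113/2 or 3
2. given x_C1 > -1005/22: keep 3

3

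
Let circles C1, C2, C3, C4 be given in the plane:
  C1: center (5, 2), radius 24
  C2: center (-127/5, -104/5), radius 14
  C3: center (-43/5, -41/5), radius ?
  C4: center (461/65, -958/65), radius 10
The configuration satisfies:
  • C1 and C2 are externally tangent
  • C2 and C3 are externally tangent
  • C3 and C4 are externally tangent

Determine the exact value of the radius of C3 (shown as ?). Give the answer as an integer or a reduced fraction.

1. [ext C2·C3]  r_C3² + 28r_C3 − 245 = 0  ⇒  r_C3 = 7 (r>0 drops 1)
2. [ext C3·C4]  r_C3² + 20r_C3 − 189 = 0  ⇒  r_C3 = 7 (r>0 drops 1)

7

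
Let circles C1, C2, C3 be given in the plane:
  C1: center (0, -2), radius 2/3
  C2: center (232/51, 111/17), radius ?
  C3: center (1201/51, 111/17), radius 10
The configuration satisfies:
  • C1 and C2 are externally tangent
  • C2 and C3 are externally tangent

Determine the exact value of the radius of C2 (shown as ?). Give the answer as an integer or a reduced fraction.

1. [ext C1·C2]  r_C2² + (4/3)r_C2 − 93 = 0  ⇒  r_C2 = 9 (r>0 drops 1)
2. [ext C2·C3]  r_C2² + 20r_C2 − 261 = 0  ⇒  r_C2 = 9 (r>0 drops 1)

9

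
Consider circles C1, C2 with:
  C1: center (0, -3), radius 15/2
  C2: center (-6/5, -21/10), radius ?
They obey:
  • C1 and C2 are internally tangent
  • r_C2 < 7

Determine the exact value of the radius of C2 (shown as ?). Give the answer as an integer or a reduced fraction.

1. [int C1,C2]  r_C2² − 15r_C2 + 54 = 0  ⇒  r_C2 = 6 or 9
2. given r_C2 < 7: keep 6

6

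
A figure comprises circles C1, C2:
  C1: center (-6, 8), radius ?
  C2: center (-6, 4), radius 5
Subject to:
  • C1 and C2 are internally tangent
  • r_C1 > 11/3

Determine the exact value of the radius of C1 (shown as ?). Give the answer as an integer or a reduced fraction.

1. [int C1,C2]  r_C1² − 10r_C1 + 9 = 0  ⇒  r_C1 = 1 or 9
2. given r_C1 > 11/3: keep 9

9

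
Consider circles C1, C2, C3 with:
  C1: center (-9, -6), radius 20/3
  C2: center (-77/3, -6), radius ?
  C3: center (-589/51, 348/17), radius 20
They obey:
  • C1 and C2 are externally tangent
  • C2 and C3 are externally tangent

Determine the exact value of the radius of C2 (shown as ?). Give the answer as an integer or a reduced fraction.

10

1. [ext C1·C2]  r_C2² + (40/3)r_C2 − 700/3 = 0  ⇒  r_C2 = 10 (r>0 drops 1)
2. [ext C2·C3]  r_C2² + 40r_C2 − 500 = 0  ⇒  r_C2 = 10 (r>0 drops 1)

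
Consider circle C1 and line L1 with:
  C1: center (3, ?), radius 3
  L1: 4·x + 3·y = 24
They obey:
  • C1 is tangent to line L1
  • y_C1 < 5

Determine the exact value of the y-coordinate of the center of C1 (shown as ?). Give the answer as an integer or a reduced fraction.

1. [C1‖L1]  y_C1² − 8y_C1 − 9 = 0  ⇒  y_C1 = -1 or 9
2. given y_C1 < 5: keep -1

-1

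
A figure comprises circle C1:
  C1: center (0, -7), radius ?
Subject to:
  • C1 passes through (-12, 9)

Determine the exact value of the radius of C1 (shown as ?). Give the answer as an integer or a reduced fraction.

20

1. [C1∋P]  r_C1² − 400 = 0  ⇒  r_C1 = 20 (r>0 drops 1)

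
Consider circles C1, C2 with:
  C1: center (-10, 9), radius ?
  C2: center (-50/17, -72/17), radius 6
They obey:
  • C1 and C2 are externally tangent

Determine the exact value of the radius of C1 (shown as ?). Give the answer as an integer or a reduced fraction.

9

1. [ext C1·C2]  r_C1² + 12r_C1 − 189 = 0  ⇒  r_C1 = 9 (r>0 drops 1)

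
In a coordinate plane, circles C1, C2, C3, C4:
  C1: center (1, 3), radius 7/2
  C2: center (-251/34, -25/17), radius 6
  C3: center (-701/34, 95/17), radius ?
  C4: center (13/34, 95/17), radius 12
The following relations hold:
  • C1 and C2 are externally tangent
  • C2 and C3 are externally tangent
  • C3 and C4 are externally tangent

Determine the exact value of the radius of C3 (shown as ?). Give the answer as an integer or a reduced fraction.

9

1. [ext C2·C3]  r_C3² + 12r_C3 − 189 = 0  ⇒  r_C3 = 9 (r>0 drops 1)
2. [ext C3·C4]  r_C3² + 24r_C3 − 297 = 0  ⇒  r_C3 = 9 (r>0 drops 1)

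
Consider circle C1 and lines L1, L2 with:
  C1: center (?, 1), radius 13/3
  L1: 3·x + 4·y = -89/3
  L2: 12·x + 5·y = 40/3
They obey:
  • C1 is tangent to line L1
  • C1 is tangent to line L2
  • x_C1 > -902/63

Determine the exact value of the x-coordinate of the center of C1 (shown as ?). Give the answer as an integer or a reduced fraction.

1. [C1‖L1]  x_C1² + (202/9)x_C1 + 664/9 = 0  ⇒  x_C1 = -166/9 or -4
2. [C1‖L2]  x_C1² − (25/18)x_C1 − 194/9 = 0  ⇒  x_C1 = -4 or 97/18

-4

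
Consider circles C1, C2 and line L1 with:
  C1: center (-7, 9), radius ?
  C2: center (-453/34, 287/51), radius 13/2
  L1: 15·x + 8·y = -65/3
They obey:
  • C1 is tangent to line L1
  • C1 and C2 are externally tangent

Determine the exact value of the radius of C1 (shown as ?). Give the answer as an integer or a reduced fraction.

2/3

1. [C1‖L1]  r_C1² − 4/9 = 0  ⇒  r_C1 = 2/3 (r>0 drops 1)
2. [ext C1·C2]  r_C1² + 13r_C1 − 82/9 = 0  ⇒  r_C1 = 2/3 (r>0 drops 1)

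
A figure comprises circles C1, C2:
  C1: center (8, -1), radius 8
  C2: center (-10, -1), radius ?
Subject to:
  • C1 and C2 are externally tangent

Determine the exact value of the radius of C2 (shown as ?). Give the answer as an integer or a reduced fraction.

10

1. [ext C1·C2]  r_C2² + 16r_C2 − 260 = 0  ⇒  r_C2 = 10 (r>0 drops 1)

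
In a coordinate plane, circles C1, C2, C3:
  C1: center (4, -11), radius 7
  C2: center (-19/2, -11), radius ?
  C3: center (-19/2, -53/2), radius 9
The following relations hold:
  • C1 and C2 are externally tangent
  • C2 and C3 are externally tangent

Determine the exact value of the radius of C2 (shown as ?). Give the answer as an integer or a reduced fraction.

1. [ext C1·C2]  r_C2² + 14r_C2 − 533/4 = 0  ⇒  r_C2 = 13/2 (r>0 drops 1)
2. [ext C2·C3]  r_C2² + 18r_C2 − 637/4 = 0  ⇒  r_C2 = 13/2 (r>0 drops 1)

13/2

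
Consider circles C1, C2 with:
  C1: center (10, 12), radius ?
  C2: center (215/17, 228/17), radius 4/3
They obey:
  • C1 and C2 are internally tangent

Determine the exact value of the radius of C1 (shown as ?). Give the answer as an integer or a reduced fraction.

1. [int C1,C2]  r_C1² − (8/3)r_C1 − 65/9 = 0  ⇒  r_C1 = 13/3 (r>0 drops 1)

13/3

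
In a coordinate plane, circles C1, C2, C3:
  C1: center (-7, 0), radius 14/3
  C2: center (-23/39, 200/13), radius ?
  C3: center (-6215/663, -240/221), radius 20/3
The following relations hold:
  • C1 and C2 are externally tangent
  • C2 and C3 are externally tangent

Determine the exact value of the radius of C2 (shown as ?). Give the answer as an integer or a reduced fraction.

1. [ext C1·C2]  r_C2² + (28/3)r_C2 − 256 = 0  ⇒  r_C2 = 12 (r>0 drops 1)
2. [ext C2·C3]  r_C2² + (40/3)r_C2 − 304 = 0  ⇒  r_C2 = 12 (r>0 drops 1)

12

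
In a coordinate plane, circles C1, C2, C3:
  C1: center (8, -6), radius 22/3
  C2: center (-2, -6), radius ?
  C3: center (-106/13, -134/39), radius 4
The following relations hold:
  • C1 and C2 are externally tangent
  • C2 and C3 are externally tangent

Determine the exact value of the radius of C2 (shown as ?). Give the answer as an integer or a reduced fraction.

8/3

1. [ext C1·C2]  r_C2² + (44/3)r_C2 − 416/9 = 0  ⇒  r_C2 = 8/3 (r>0 drops 1)
2. [ext C2·C3]  r_C2² + 8r_C2 − 256/9 = 0  ⇒  r_C2 = 8/3 (r>0 drops 1)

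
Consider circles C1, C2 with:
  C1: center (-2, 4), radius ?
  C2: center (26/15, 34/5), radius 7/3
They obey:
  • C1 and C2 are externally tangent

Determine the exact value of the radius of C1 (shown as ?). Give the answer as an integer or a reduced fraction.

7/3

1. [ext C1·C2]  r_C1² + (14/3)r_C1 − 49/3 = 0  ⇒  r_C1 = 7/3 (r>0 drops 1)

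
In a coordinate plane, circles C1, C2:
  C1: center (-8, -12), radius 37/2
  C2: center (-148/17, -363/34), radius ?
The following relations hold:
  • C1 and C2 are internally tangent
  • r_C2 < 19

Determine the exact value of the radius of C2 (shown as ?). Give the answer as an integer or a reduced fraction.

1. [int C1,C2]  r_C2² − 37r_C2 + 340 = 0  ⇒  r_C2 = 17 or 20
2. given r_C2 < 19: keep 17

17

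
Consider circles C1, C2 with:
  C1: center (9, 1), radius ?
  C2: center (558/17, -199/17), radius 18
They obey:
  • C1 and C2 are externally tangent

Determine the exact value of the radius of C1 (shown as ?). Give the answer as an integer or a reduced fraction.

1. [ext C1·C2]  r_C1² + 36r_C1 − 405 = 0  ⇒  r_C1 = 9 (r>0 drops 1)

9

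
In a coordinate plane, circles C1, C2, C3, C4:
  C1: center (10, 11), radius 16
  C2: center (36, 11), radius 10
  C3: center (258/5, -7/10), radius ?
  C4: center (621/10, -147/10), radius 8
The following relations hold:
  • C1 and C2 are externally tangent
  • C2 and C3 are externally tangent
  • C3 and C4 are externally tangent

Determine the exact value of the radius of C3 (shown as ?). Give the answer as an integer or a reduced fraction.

1. [ext C2·C3]  r_C3² + 20r_C3 − 1121/4 = 0  ⇒  r_C3 = 19/2 (r>0 drops 1)
2. [ext C3·C4]  r_C3² + 16r_C3 − 969/4 = 0  ⇒  r_C3 = 19/2 (r>0 drops 1)

19/2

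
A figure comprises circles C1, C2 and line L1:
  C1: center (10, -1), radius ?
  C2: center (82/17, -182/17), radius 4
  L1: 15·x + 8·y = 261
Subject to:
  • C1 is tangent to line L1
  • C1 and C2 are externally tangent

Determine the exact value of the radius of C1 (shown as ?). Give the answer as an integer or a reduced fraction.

1. [C1‖L1]  r_C1² − 49 = 0  ⇒  r_C1 = 7 (r>0 drops 1)
2. [ext C1·C2]  r_C1² + 8r_C1 − 105 = 0  ⇒  r_C1 = 7 (r>0 drops 1)

7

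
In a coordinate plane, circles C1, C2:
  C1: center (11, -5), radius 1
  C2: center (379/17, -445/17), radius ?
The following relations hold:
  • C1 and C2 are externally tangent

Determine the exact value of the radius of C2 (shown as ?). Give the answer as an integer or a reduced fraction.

1. [ext C1·C2]  r_C2² + 2r_C2 − 575 = 0  ⇒  r_C2 = 23 (r>0 drops 1)

23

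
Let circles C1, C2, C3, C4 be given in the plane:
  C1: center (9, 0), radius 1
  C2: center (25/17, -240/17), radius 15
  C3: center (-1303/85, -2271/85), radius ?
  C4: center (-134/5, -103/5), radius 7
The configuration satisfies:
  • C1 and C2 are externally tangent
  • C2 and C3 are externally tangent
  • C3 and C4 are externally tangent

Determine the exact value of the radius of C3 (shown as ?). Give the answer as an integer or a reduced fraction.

6

1. [ext C2·C3]  r_C3² + 30r_C3 − 216 = 0  ⇒  r_C3 = 6 (r>0 drops 1)
2. [ext C3·C4]  r_C3² + 14r_C3 − 120 = 0  ⇒  r_C3 = 6 (r>0 drops 1)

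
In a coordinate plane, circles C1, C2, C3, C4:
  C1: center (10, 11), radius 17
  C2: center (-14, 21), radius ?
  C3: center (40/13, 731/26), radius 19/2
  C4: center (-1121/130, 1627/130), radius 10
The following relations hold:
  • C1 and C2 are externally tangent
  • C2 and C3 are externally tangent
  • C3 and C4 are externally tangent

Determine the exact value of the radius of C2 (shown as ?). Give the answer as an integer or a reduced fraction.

9

1. [ext C1·C2]  r_C2² + 34r_C2 − 387 = 0  ⇒  r_C2 = 9 (r>0 drops 1)
2. [ext C2·C3]  r_C2² + 19r_C2 − 252 = 0  ⇒  r_C2 = 9 (r>0 drops 1)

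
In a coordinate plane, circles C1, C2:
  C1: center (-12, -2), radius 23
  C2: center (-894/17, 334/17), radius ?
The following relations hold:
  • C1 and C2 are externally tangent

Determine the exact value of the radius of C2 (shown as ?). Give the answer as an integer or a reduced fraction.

1. [ext C1·C2]  r_C2² + 46r_C2 − 1587 = 0  ⇒  r_C2 = 23 (r>0 drops 1)

23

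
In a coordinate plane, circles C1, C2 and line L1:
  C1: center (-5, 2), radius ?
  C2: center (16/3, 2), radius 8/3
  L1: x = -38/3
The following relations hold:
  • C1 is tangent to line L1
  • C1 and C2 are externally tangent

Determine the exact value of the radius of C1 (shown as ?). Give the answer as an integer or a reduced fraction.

1. [C1‖L1]  r_C1² − 529/9 = 0  ⇒  r_C1 = 23/3 (r>0 drops 1)
2. [ext C1·C2]  r_C1² + (16/3)r_C1 − 299/3 = 0  ⇒  r_C1 = 23/3 (r>0 drops 1)

23/3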